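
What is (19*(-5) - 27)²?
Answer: 14884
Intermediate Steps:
(19*(-5) - 27)² = (-95 - 27)² = (-122)² = 14884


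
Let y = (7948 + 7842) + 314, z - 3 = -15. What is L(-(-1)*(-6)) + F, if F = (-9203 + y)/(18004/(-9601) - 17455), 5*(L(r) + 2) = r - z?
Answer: -1001696341/838017295 ≈ -1.1953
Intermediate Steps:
z = -12 (z = 3 - 15 = -12)
y = 16104 (y = 15790 + 314 = 16104)
L(r) = 2/5 + r/5 (L(r) = -2 + (r - 1*(-12))/5 = -2 + (r + 12)/5 = -2 + (12 + r)/5 = -2 + (12/5 + r/5) = 2/5 + r/5)
F = -66256501/167603459 (F = (-9203 + 16104)/(18004/(-9601) - 17455) = 6901/(18004*(-1/9601) - 17455) = 6901/(-18004/9601 - 17455) = 6901/(-167603459/9601) = 6901*(-9601/167603459) = -66256501/167603459 ≈ -0.39532)
L(-(-1)*(-6)) + F = (2/5 + (-(-1)*(-6))/5) - 66256501/167603459 = (2/5 + (-1*6)/5) - 66256501/167603459 = (2/5 + (1/5)*(-6)) - 66256501/167603459 = (2/5 - 6/5) - 66256501/167603459 = -4/5 - 66256501/167603459 = -1001696341/838017295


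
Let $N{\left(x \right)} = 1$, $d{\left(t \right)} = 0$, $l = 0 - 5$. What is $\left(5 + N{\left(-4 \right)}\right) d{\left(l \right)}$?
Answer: $0$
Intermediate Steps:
$l = -5$
$\left(5 + N{\left(-4 \right)}\right) d{\left(l \right)} = \left(5 + 1\right) 0 = 6 \cdot 0 = 0$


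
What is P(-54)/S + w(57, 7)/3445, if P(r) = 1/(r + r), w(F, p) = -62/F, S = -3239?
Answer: -7163993/22896944460 ≈ -0.00031288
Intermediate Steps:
P(r) = 1/(2*r)
P(-54)/S + w(57, 7)/3445 = ((1/2)/(-54))/(-3239) - 62/57/3445 = ((1/2)*(-1/54))*(-1/3239) - 62*1/57*(1/3445) = -1/108*(-1/3239) - 62/57*1/3445 = 1/349812 - 62/196365 = -7163993/22896944460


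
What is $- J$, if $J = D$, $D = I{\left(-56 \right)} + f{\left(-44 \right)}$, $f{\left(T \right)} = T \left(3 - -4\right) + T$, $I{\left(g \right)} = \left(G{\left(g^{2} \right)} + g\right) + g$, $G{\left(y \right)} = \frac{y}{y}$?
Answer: $463$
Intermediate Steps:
$G{\left(y \right)} = 1$
$I{\left(g \right)} = 1 + 2 g$ ($I{\left(g \right)} = \left(1 + g\right) + g = 1 + 2 g$)
$f{\left(T \right)} = 8 T$ ($f{\left(T \right)} = T \left(3 + 4\right) + T = T 7 + T = 7 T + T = 8 T$)
$D = -463$ ($D = \left(1 + 2 \left(-56\right)\right) + 8 \left(-44\right) = \left(1 - 112\right) - 352 = -111 - 352 = -463$)
$J = -463$
$- J = \left(-1\right) \left(-463\right) = 463$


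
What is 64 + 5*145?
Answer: 789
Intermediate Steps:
64 + 5*145 = 64 + 725 = 789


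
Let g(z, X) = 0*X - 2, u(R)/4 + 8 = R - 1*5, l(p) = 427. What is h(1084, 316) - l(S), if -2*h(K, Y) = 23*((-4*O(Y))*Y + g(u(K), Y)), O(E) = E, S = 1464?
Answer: 4592972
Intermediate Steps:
u(R) = -52 + 4*R (u(R) = -32 + 4*(R - 1*5) = -32 + 4*(R - 5) = -32 + 4*(-5 + R) = -32 + (-20 + 4*R) = -52 + 4*R)
g(z, X) = -2 (g(z, X) = 0 - 2 = -2)
h(K, Y) = 23 + 46*Y² (h(K, Y) = -23*((-4*Y)*Y - 2)/2 = -23*(-4*Y² - 2)/2 = -23*(-2 - 4*Y²)/2 = -(-46 - 92*Y²)/2 = 23 + 46*Y²)
h(1084, 316) - l(S) = (23 + 46*316²) - 1*427 = (23 + 46*99856) - 427 = (23 + 4593376) - 427 = 4593399 - 427 = 4592972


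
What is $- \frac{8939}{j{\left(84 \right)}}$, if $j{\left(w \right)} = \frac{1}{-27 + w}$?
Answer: $-509523$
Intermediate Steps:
$- \frac{8939}{j{\left(84 \right)}} = - \frac{8939}{\frac{1}{-27 + 84}} = - \frac{8939}{\frac{1}{57}} = - 8939 \frac{1}{\frac{1}{57}} = \left(-8939\right) 57 = -509523$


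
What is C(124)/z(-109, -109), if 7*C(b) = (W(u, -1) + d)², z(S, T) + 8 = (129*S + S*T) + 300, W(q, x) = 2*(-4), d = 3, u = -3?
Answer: -25/13216 ≈ -0.0018916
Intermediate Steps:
W(q, x) = -8
z(S, T) = 292 + 129*S + S*T (z(S, T) = -8 + ((129*S + S*T) + 300) = -8 + (300 + 129*S + S*T) = 292 + 129*S + S*T)
C(b) = 25/7 (C(b) = (-8 + 3)²/7 = (⅐)*(-5)² = (⅐)*25 = 25/7)
C(124)/z(-109, -109) = 25/(7*(292 + 129*(-109) - 109*(-109))) = 25/(7*(292 - 14061 + 11881)) = (25/7)/(-1888) = (25/7)*(-1/1888) = -25/13216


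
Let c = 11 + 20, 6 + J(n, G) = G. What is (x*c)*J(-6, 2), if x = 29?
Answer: -3596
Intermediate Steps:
J(n, G) = -6 + G
c = 31
(x*c)*J(-6, 2) = (29*31)*(-6 + 2) = 899*(-4) = -3596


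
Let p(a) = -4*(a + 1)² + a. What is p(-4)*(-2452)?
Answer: 98080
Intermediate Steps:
p(a) = a - 4*(1 + a)² (p(a) = -4*(1 + a)² + a = a - 4*(1 + a)²)
p(-4)*(-2452) = (-4 - 4*(1 - 4)²)*(-2452) = (-4 - 4*(-3)²)*(-2452) = (-4 - 4*9)*(-2452) = (-4 - 36)*(-2452) = -40*(-2452) = 98080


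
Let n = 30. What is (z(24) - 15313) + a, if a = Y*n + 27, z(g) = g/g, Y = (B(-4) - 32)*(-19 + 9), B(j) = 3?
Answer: -6585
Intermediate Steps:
Y = 290 (Y = (3 - 32)*(-19 + 9) = -29*(-10) = 290)
z(g) = 1
a = 8727 (a = 290*30 + 27 = 8700 + 27 = 8727)
(z(24) - 15313) + a = (1 - 15313) + 8727 = -15312 + 8727 = -6585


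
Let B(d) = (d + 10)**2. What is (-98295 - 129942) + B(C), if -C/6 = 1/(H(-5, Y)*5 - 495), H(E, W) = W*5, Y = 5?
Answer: -7807977716/34225 ≈ -2.2814e+5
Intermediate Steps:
H(E, W) = 5*W
C = 3/185 (C = -6/((5*5)*5 - 495) = -6/(25*5 - 495) = -6/(125 - 495) = -6/(-370) = -6*(-1/370) = 3/185 ≈ 0.016216)
B(d) = (10 + d)**2
(-98295 - 129942) + B(C) = (-98295 - 129942) + (10 + 3/185)**2 = -228237 + (1853/185)**2 = -228237 + 3433609/34225 = -7807977716/34225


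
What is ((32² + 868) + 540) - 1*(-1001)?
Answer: 3433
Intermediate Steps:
((32² + 868) + 540) - 1*(-1001) = ((1024 + 868) + 540) + 1001 = (1892 + 540) + 1001 = 2432 + 1001 = 3433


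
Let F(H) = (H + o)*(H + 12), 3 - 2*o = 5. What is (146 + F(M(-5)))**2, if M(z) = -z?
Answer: 45796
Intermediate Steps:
o = -1 (o = 3/2 - 1/2*5 = 3/2 - 5/2 = -1)
F(H) = (-1 + H)*(12 + H) (F(H) = (H - 1)*(H + 12) = (-1 + H)*(12 + H))
(146 + F(M(-5)))**2 = (146 + (-12 + (-1*(-5))**2 + 11*(-1*(-5))))**2 = (146 + (-12 + 5**2 + 11*5))**2 = (146 + (-12 + 25 + 55))**2 = (146 + 68)**2 = 214**2 = 45796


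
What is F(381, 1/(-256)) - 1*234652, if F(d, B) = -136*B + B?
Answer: -60070777/256 ≈ -2.3465e+5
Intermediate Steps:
F(d, B) = -135*B
F(381, 1/(-256)) - 1*234652 = -135/(-256) - 1*234652 = -135*(-1/256) - 234652 = 135/256 - 234652 = -60070777/256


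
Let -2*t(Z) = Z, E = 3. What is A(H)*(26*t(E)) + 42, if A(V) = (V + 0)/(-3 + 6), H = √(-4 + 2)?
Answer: 42 - 13*I*√2 ≈ 42.0 - 18.385*I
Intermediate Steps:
t(Z) = -Z/2
H = I*√2 (H = √(-2) = I*√2 ≈ 1.4142*I)
A(V) = V/3
A(H)*(26*t(E)) + 42 = ((I*√2)/3)*(26*(-½*3)) + 42 = (I*√2/3)*(26*(-3/2)) + 42 = (I*√2/3)*(-39) + 42 = -13*I*√2 + 42 = 42 - 13*I*√2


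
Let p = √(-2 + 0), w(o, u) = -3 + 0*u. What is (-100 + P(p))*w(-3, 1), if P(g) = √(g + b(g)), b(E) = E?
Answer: 300 - 3*2^(¾)*√I ≈ 296.43 - 3.5676*I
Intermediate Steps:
w(o, u) = -3 (w(o, u) = -3 + 0 = -3)
p = I*√2 (p = √(-2) = I*√2 ≈ 1.4142*I)
P(g) = √2*√g (P(g) = √(g + g) = √(2*g) = √2*√g)
(-100 + P(p))*w(-3, 1) = (-100 + √2*√(I*√2))*(-3) = (-100 + √2*(2^(¼)*√I))*(-3) = (-100 + 2^(¾)*√I)*(-3) = 300 - 3*2^(¾)*√I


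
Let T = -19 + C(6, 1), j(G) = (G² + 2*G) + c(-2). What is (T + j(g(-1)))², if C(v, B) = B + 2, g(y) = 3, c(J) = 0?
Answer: 1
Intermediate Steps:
C(v, B) = 2 + B
j(G) = G² + 2*G (j(G) = (G² + 2*G) + 0 = G² + 2*G)
T = -16 (T = -19 + (2 + 1) = -19 + 3 = -16)
(T + j(g(-1)))² = (-16 + 3*(2 + 3))² = (-16 + 3*5)² = (-16 + 15)² = (-1)² = 1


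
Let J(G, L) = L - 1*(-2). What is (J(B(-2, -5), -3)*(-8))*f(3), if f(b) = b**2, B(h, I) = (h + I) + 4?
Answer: 72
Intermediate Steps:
B(h, I) = 4 + I + h (B(h, I) = (I + h) + 4 = 4 + I + h)
J(G, L) = 2 + L (J(G, L) = L + 2 = 2 + L)
(J(B(-2, -5), -3)*(-8))*f(3) = ((2 - 3)*(-8))*3**2 = -1*(-8)*9 = 8*9 = 72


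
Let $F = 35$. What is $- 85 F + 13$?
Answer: $-2962$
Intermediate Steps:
$- 85 F + 13 = \left(-85\right) 35 + 13 = -2975 + 13 = -2962$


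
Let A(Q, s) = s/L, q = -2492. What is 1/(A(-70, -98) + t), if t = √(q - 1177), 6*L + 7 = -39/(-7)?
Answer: 3430/1442363 - 25*I*√3669/4327089 ≈ 0.002378 - 0.00034996*I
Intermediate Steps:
L = -5/21 (L = -7/6 + (-39/(-7))/6 = -7/6 + (-39*(-⅐))/6 = -7/6 + (⅙)*(39/7) = -7/6 + 13/14 = -5/21 ≈ -0.23810)
A(Q, s) = -21*s/5 (A(Q, s) = s/(-5/21) = s*(-21/5) = -21*s/5)
t = I*√3669 (t = √(-2492 - 1177) = √(-3669) = I*√3669 ≈ 60.572*I)
1/(A(-70, -98) + t) = 1/(-21/5*(-98) + I*√3669) = 1/(2058/5 + I*√3669)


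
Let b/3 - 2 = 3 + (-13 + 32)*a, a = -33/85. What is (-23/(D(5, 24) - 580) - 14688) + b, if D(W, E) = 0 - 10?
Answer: -147391757/10030 ≈ -14695.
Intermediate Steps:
a = -33/85 (a = -33*1/85 = -33/85 ≈ -0.38824)
D(W, E) = -10
b = -606/85 (b = 6 + 3*(3 + (-13 + 32)*(-33/85)) = 6 + 3*(3 + 19*(-33/85)) = 6 + 3*(3 - 627/85) = 6 + 3*(-372/85) = 6 - 1116/85 = -606/85 ≈ -7.1294)
(-23/(D(5, 24) - 580) - 14688) + b = (-23/(-10 - 580) - 14688) - 606/85 = (-23/(-590) - 14688) - 606/85 = (-23*(-1/590) - 14688) - 606/85 = (23/590 - 14688) - 606/85 = -8665897/590 - 606/85 = -147391757/10030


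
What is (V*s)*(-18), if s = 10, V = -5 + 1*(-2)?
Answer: 1260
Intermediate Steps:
V = -7 (V = -5 - 2 = -7)
(V*s)*(-18) = -7*10*(-18) = -70*(-18) = 1260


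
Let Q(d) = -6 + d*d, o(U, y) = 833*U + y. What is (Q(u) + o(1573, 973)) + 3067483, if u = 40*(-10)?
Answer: 4538759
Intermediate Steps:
o(U, y) = y + 833*U
u = -400
Q(d) = -6 + d**2
(Q(u) + o(1573, 973)) + 3067483 = ((-6 + (-400)**2) + (973 + 833*1573)) + 3067483 = ((-6 + 160000) + (973 + 1310309)) + 3067483 = (159994 + 1311282) + 3067483 = 1471276 + 3067483 = 4538759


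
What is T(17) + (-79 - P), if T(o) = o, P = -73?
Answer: 11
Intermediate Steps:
T(17) + (-79 - P) = 17 + (-79 - 1*(-73)) = 17 + (-79 + 73) = 17 - 6 = 11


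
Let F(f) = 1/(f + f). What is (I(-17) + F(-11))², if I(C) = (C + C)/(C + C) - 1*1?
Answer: 1/484 ≈ 0.0020661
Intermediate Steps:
I(C) = 0 (I(C) = (2*C)/((2*C)) - 1 = (2*C)*(1/(2*C)) - 1 = 1 - 1 = 0)
F(f) = 1/(2*f)
(I(-17) + F(-11))² = (0 + (½)/(-11))² = (0 + (½)*(-1/11))² = (0 - 1/22)² = (-1/22)² = 1/484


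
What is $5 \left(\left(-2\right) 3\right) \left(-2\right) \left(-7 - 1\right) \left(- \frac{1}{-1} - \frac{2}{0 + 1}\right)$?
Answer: $480$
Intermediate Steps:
$5 \left(\left(-2\right) 3\right) \left(-2\right) \left(-7 - 1\right) \left(- \frac{1}{-1} - \frac{2}{0 + 1}\right) = 5 \left(-6\right) \left(-2\right) \left(- 8 \left(\left(-1\right) \left(-1\right) - \frac{2}{1}\right)\right) = \left(-30\right) \left(-2\right) \left(- 8 \left(1 - 2\right)\right) = 60 \left(- 8 \left(1 - 2\right)\right) = 60 \left(\left(-8\right) \left(-1\right)\right) = 60 \cdot 8 = 480$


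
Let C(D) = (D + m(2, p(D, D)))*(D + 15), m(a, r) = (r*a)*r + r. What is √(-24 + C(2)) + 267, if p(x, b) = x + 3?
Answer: 267 + 3*√105 ≈ 297.74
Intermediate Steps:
p(x, b) = 3 + x
m(a, r) = r + a*r² (m(a, r) = (a*r)*r + r = a*r² + r = r + a*r²)
C(D) = (15 + D)*(D + (3 + D)*(7 + 2*D)) (C(D) = (D + (3 + D)*(1 + 2*(3 + D)))*(D + 15) = (D + (3 + D)*(1 + (6 + 2*D)))*(15 + D) = (D + (3 + D)*(7 + 2*D))*(15 + D) = (15 + D)*(D + (3 + D)*(7 + 2*D)))
√(-24 + C(2)) + 267 = √(-24 + (315 + 2*2³ + 44*2² + 231*2)) + 267 = √(-24 + (315 + 2*8 + 44*4 + 462)) + 267 = √(-24 + (315 + 16 + 176 + 462)) + 267 = √(-24 + 969) + 267 = √945 + 267 = 3*√105 + 267 = 267 + 3*√105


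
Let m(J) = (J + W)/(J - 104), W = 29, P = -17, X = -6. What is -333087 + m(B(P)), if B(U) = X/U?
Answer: -586899793/1762 ≈ -3.3309e+5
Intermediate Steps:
B(U) = -6/U
m(J) = (29 + J)/(-104 + J) (m(J) = (J + 29)/(J - 104) = (29 + J)/(-104 + J))
-333087 + m(B(P)) = -333087 + (29 - 6/(-17))/(-104 - 6/(-17)) = -333087 + (29 - 6*(-1/17))/(-104 - 6*(-1/17)) = -333087 + (29 + 6/17)/(-104 + 6/17) = -333087 + (499/17)/(-1762/17) = -333087 - 17/1762*499/17 = -333087 - 499/1762 = -586899793/1762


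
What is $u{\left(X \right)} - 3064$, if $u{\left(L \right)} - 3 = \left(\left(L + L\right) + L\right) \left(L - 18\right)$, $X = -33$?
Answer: $1988$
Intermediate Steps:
$u{\left(L \right)} = 3 + 3 L \left(-18 + L\right)$ ($u{\left(L \right)} = 3 + \left(\left(L + L\right) + L\right) \left(L - 18\right) = 3 + \left(2 L + L\right) \left(-18 + L\right) = 3 + 3 L \left(-18 + L\right)$)
$u{\left(X \right)} - 3064 = \left(3 - -1782 + 3 \left(-33\right)^{2}\right) - 3064 = \left(3 + 1782 + 3 \cdot 1089\right) - 3064 = \left(3 + 1782 + 3267\right) - 3064 = 5052 - 3064 = 1988$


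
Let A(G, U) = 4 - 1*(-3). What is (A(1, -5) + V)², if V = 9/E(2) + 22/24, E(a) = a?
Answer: 22201/144 ≈ 154.17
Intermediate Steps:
V = 65/12 (V = 9/2 + 22/24 = 9*(½) + 22*(1/24) = 9/2 + 11/12 = 65/12 ≈ 5.4167)
A(G, U) = 7 (A(G, U) = 4 + 3 = 7)
(A(1, -5) + V)² = (7 + 65/12)² = (149/12)² = 22201/144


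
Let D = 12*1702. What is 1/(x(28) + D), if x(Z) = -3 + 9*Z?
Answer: 1/20673 ≈ 4.8372e-5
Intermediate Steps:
D = 20424
1/(x(28) + D) = 1/((-3 + 9*28) + 20424) = 1/((-3 + 252) + 20424) = 1/(249 + 20424) = 1/20673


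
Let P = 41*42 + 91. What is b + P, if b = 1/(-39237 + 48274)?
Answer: 16384082/9037 ≈ 1813.0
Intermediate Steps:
P = 1813 (P = 1722 + 91 = 1813)
b = 1/9037 ≈ 0.00011066
b + P = 1/9037 + 1813 = 16384082/9037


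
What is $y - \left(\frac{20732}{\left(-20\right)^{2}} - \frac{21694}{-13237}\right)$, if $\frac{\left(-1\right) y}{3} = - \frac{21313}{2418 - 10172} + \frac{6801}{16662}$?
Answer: $- \frac{896981555868759}{14251522067300} \approx -62.939$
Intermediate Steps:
$y = - \frac{101963040}{10766429}$ ($y = - 3 \left(- \frac{21313}{2418 - 10172} + \frac{6801}{16662}\right) = - 3 \left(- \frac{21313}{2418 - 10172} + 6801 \cdot \frac{1}{16662}\right) = - 3 \left(- \frac{21313}{-7754} + \frac{2267}{5554}\right) = - 3 \left(\left(-21313\right) \left(- \frac{1}{7754}\right) + \frac{2267}{5554}\right) = - 3 \left(\frac{21313}{7754} + \frac{2267}{5554}\right) = \left(-3\right) \frac{33987680}{10766429} = - \frac{101963040}{10766429} \approx -9.4705$)
$y - \left(\frac{20732}{\left(-20\right)^{2}} - \frac{21694}{-13237}\right) = - \frac{101963040}{10766429} - \left(\frac{20732}{\left(-20\right)^{2}} - \frac{21694}{-13237}\right) = - \frac{101963040}{10766429} - \left(\frac{20732}{400} - - \frac{21694}{13237}\right) = - \frac{101963040}{10766429} - \left(20732 \cdot \frac{1}{400} + \frac{21694}{13237}\right) = - \frac{101963040}{10766429} - \left(\frac{5183}{100} + \frac{21694}{13237}\right) = - \frac{101963040}{10766429} - \frac{70776771}{1323700} = - \frac{896981555868759}{14251522067300}$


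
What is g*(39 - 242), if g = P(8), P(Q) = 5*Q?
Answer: -8120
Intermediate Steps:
g = 40 (g = 5*8 = 40)
g*(39 - 242) = 40*(39 - 242) = 40*(-203) = -8120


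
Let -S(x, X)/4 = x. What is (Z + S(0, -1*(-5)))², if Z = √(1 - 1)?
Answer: 0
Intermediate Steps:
S(x, X) = -4*x
Z = 0 (Z = √0 = 0)
(Z + S(0, -1*(-5)))² = (0 - 4*0)² = (0 + 0)² = 0² = 0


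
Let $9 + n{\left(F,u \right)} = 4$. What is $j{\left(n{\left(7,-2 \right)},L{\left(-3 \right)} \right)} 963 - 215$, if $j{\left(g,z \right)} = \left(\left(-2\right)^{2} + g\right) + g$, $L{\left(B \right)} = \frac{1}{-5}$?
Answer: $-5993$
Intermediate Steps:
$L{\left(B \right)} = - \frac{1}{5}$
$n{\left(F,u \right)} = -5$ ($n{\left(F,u \right)} = -9 + 4 = -5$)
$j{\left(g,z \right)} = 4 + 2 g$ ($j{\left(g,z \right)} = \left(4 + g\right) + g = 4 + 2 g$)
$j{\left(n{\left(7,-2 \right)},L{\left(-3 \right)} \right)} 963 - 215 = \left(4 + 2 \left(-5\right)\right) 963 - 215 = \left(4 - 10\right) 963 - 215 = \left(-6\right) 963 - 215 = -5778 - 215 = -5993$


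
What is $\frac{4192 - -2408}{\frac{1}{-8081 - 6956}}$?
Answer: $-99244200$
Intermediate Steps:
$\frac{4192 - -2408}{\frac{1}{-8081 - 6956}} = \frac{4192 + 2408}{\frac{1}{-15037}} = \frac{6600}{- \frac{1}{15037}} = 6600 \left(-15037\right) = -99244200$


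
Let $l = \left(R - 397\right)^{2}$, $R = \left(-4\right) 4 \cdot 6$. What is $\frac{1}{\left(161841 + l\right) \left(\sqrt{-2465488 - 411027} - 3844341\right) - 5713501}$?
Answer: $- \frac{1556540940991}{2422820172545257938393581} - \frac{404890 i \sqrt{2876515}}{2422820172545257938393581} \approx -6.4245 \cdot 10^{-13} - 2.8343 \cdot 10^{-16} i$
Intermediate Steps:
$R = -96$ ($R = \left(-16\right) 6 = -96$)
$l = 243049$ ($l = \left(-96 - 397\right)^{2} = \left(-493\right)^{2} = 243049$)
$\frac{1}{\left(161841 + l\right) \left(\sqrt{-2465488 - 411027} - 3844341\right) - 5713501} = \frac{1}{\left(161841 + 243049\right) \left(\sqrt{-2465488 - 411027} - 3844341\right) - 5713501} = \frac{1}{404890 \left(\sqrt{-2876515} - 3844341\right) - 5713501} = \frac{1}{404890 \left(i \sqrt{2876515} - 3844341\right) - 5713501} = \frac{1}{404890 \left(-3844341 + i \sqrt{2876515}\right) - 5713501} = \frac{1}{\left(-1556535227490 + 404890 i \sqrt{2876515}\right) - 5713501} = \frac{1}{-1556540940991 + 404890 i \sqrt{2876515}}$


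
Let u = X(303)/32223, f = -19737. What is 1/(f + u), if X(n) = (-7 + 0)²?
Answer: -32223/635985302 ≈ -5.0666e-5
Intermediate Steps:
X(n) = 49 (X(n) = (-7)² = 49)
u = 49/32223 ≈ 0.0015207
1/(f + u) = 1/(-19737 + 49/32223) = 1/(-635985302/32223) = -32223/635985302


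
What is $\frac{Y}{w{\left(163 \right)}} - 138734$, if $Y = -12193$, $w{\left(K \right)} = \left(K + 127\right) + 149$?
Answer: $- \frac{60916419}{439} \approx -1.3876 \cdot 10^{5}$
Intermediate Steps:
$w{\left(K \right)} = 276 + K$ ($w{\left(K \right)} = \left(127 + K\right) + 149 = 276 + K$)
$\frac{Y}{w{\left(163 \right)}} - 138734 = - \frac{12193}{276 + 163} - 138734 = - \frac{12193}{439} - 138734 = - \frac{60916419}{439}$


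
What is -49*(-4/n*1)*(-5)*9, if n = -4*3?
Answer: 735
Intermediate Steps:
n = -12
-49*(-4/n*1)*(-5)*9 = -49*(-4/(-12)*1)*(-5)*9 = -49*(-4*(-1/12)*1)*(-5)*9 = -49*((⅓)*1)*(-5)*9 = -49*(⅓)*(-5)*9 = -(-245)*9/3 = -49*(-15) = 735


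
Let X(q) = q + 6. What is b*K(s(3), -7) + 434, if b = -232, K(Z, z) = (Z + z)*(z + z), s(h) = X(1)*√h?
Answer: -22302 + 22736*√3 ≈ 17078.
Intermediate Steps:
X(q) = 6 + q
s(h) = 7*√h (s(h) = (6 + 1)*√h = 7*√h)
K(Z, z) = 2*z*(Z + z) (K(Z, z) = (Z + z)*(2*z) = 2*z*(Z + z))
b*K(s(3), -7) + 434 = -464*(-7)*(7*√3 - 7) + 434 = -464*(-7)*(-7 + 7*√3) + 434 = -232*(98 - 98*√3) + 434 = (-22736 + 22736*√3) + 434 = -22302 + 22736*√3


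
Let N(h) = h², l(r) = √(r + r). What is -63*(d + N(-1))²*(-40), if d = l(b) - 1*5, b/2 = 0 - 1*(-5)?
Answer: 90720 - 40320*√5 ≈ 561.74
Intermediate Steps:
b = 10 (b = 2*(0 - 1*(-5)) = 2*(0 + 5) = 2*5 = 10)
l(r) = √2*√r (l(r) = √(2*r) = √2*√r)
d = -5 + 2*√5 (d = √2*√10 - 1*5 = 2*√5 - 5 = -5 + 2*√5 ≈ -0.52786)
-63*(d + N(-1))²*(-40) = -63*((-5 + 2*√5) + (-1)²)²*(-40) = -63*((-5 + 2*√5) + 1)²*(-40) = -63*(-4 + 2*√5)²*(-40) = 2520*(-4 + 2*√5)²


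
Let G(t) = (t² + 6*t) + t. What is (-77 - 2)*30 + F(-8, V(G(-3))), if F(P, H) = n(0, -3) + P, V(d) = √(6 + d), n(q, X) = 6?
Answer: -2372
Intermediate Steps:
G(t) = t² + 7*t
F(P, H) = 6 + P
(-77 - 2)*30 + F(-8, V(G(-3))) = (-77 - 2)*30 + (6 - 8) = -79*30 - 2 = -2370 - 2 = -2372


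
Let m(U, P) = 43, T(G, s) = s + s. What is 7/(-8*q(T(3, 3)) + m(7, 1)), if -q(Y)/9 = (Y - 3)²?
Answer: 7/691 ≈ 0.010130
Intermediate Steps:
T(G, s) = 2*s
q(Y) = -9*(-3 + Y)² (q(Y) = -9*(Y - 3)² = -9*(-3 + Y)²)
7/(-8*q(T(3, 3)) + m(7, 1)) = 7/(-(-72)*(-3 + 2*3)² + 43) = 7/(-(-72)*(-3 + 6)² + 43) = 7/(-(-72)*3² + 43) = 7/(-(-72)*9 + 43) = 7/(-8*(-81) + 43) = 7/(648 + 43) = 7/691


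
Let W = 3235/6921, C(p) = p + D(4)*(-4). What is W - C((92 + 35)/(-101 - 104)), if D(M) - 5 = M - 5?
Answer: 24243022/1418805 ≈ 17.087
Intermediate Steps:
D(M) = M (D(M) = 5 + (M - 5) = 5 + (-5 + M) = M)
C(p) = -16 + p (C(p) = p + 4*(-4) = p - 16 = -16 + p)
W = 3235/6921 (W = 3235*(1/6921) = 3235/6921 ≈ 0.46742)
W - C((92 + 35)/(-101 - 104)) = 3235/6921 - (-16 + (92 + 35)/(-101 - 104)) = 3235/6921 - (-16 + 127/(-205)) = 3235/6921 - (-16 + 127*(-1/205)) = 3235/6921 - (-16 - 127/205) = 3235/6921 - 1*(-3407/205) = 3235/6921 + 3407/205 = 24243022/1418805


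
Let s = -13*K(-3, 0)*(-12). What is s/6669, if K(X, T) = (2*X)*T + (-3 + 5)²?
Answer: 16/171 ≈ 0.093567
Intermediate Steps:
K(X, T) = 4 + 2*T*X (K(X, T) = 2*T*X + 2² = 2*T*X + 4 = 4 + 2*T*X)
s = 624 (s = -13*(4 + 2*0*(-3))*(-12) = -13*(4 + 0)*(-12) = -13*4*(-12) = -52*(-12) = 624)
s/6669 = 624/6669 = 624*(1/6669) = 16/171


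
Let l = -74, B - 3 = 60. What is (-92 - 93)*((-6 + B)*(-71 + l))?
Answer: 1529025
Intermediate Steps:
B = 63 (B = 3 + 60 = 63)
(-92 - 93)*((-6 + B)*(-71 + l)) = (-92 - 93)*((-6 + 63)*(-71 - 74)) = -10545*(-145) = -185*(-8265) = 1529025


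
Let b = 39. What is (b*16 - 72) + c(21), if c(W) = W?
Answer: 573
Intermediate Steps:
(b*16 - 72) + c(21) = (39*16 - 72) + 21 = (624 - 72) + 21 = 552 + 21 = 573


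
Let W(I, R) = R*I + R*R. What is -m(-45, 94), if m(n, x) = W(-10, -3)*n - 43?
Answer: 1798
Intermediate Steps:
W(I, R) = R² + I*R (W(I, R) = I*R + R² = R² + I*R)
m(n, x) = -43 + 39*n (m(n, x) = (-3*(-10 - 3))*n - 43 = (-3*(-13))*n - 43 = 39*n - 43 = -43 + 39*n)
-m(-45, 94) = -(-43 + 39*(-45)) = -(-43 - 1755) = -1*(-1798) = 1798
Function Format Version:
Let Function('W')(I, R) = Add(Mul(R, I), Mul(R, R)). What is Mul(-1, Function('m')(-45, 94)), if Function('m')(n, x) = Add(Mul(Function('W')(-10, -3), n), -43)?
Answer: 1798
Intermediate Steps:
Function('W')(I, R) = Add(Pow(R, 2), Mul(I, R)) (Function('W')(I, R) = Add(Mul(I, R), Pow(R, 2)) = Add(Pow(R, 2), Mul(I, R)))
Function('m')(n, x) = Add(-43, Mul(39, n)) (Function('m')(n, x) = Add(Mul(Mul(-3, Add(-10, -3)), n), -43) = Add(Mul(Mul(-3, -13), n), -43) = Add(Mul(39, n), -43) = Add(-43, Mul(39, n)))
Mul(-1, Function('m')(-45, 94)) = Mul(-1, Add(-43, Mul(39, -45))) = Mul(-1, Add(-43, -1755)) = Mul(-1, -1798) = 1798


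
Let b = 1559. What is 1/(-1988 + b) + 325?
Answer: 139424/429 ≈ 325.00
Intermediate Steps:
1/(-1988 + b) + 325 = 1/(-1988 + 1559) + 325 = 1/(-429) + 325 = -1/429 + 325 = 139424/429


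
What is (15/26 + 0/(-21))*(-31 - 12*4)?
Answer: -1185/26 ≈ -45.577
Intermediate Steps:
(15/26 + 0/(-21))*(-31 - 12*4) = (15*(1/26) + 0*(-1/21))*(-31 - 48) = (15/26 + 0)*(-79) = (15/26)*(-79) = -1185/26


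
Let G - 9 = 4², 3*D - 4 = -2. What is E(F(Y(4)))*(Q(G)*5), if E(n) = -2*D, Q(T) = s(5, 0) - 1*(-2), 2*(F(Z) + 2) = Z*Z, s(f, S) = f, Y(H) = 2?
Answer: -140/3 ≈ -46.667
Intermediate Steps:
D = ⅔ (D = 4/3 + (⅓)*(-2) = 4/3 - ⅔ = ⅔ ≈ 0.66667)
G = 25 (G = 9 + 4² = 9 + 16 = 25)
F(Z) = -2 + Z²/2 (F(Z) = -2 + (Z*Z)/2 = -2 + Z²/2)
Q(T) = 7 (Q(T) = 5 - 1*(-2) = 5 + 2 = 7)
E(n) = -4/3 (E(n) = -2*⅔ = -4/3)
E(F(Y(4)))*(Q(G)*5) = -28*5/3 = -4/3*35 = -140/3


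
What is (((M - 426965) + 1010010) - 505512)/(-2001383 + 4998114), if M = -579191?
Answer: -501658/2996731 ≈ -0.16740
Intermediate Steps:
(((M - 426965) + 1010010) - 505512)/(-2001383 + 4998114) = (((-579191 - 426965) + 1010010) - 505512)/(-2001383 + 4998114) = ((-1006156 + 1010010) - 505512)/2996731 = (3854 - 505512)*(1/2996731) = -501658*1/2996731 = -501658/2996731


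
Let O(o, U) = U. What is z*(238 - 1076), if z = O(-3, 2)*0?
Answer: 0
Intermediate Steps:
z = 0 (z = 2*0 = 0)
z*(238 - 1076) = 0*(238 - 1076) = 0*(-838) = 0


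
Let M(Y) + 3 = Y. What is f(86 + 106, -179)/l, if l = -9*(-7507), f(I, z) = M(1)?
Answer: -2/67563 ≈ -2.9602e-5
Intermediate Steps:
M(Y) = -3 + Y
f(I, z) = -2 (f(I, z) = -3 + 1 = -2)
l = 67563
f(86 + 106, -179)/l = -2/67563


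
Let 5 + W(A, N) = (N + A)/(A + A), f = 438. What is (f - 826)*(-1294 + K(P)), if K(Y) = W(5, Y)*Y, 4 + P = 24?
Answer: 521472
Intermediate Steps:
W(A, N) = -5 + (A + N)/(2*A) (W(A, N) = -5 + (N + A)/(A + A) = -5 + (A + N)/((2*A)) = -5 + (A + N)*(1/(2*A)) = -5 + (A + N)/(2*A))
P = 20 (P = -4 + 24 = 20)
K(Y) = Y*(-9/2 + Y/10) (K(Y) = ((½)*(Y - 9*5)/5)*Y = ((½)*(⅕)*(Y - 45))*Y = ((½)*(⅕)*(-45 + Y))*Y = (-9/2 + Y/10)*Y = Y*(-9/2 + Y/10))
(f - 826)*(-1294 + K(P)) = (438 - 826)*(-1294 + (⅒)*20*(-45 + 20)) = -388*(-1294 + (⅒)*20*(-25)) = -388*(-1294 - 50) = -388*(-1344) = 521472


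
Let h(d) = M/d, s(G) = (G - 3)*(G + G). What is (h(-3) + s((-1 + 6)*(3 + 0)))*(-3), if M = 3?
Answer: -1077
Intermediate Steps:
s(G) = 2*G*(-3 + G) (s(G) = (-3 + G)*(2*G) = 2*G*(-3 + G))
h(d) = 3/d
(h(-3) + s((-1 + 6)*(3 + 0)))*(-3) = (3/(-3) + 2*((-1 + 6)*(3 + 0))*(-3 + (-1 + 6)*(3 + 0)))*(-3) = (3*(-1/3) + 2*(5*3)*(-3 + 5*3))*(-3) = (-1 + 2*15*(-3 + 15))*(-3) = (-1 + 2*15*12)*(-3) = (-1 + 360)*(-3) = 359*(-3) = -1077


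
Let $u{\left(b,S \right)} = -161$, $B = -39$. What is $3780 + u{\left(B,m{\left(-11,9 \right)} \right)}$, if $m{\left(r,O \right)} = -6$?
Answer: $3619$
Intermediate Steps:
$3780 + u{\left(B,m{\left(-11,9 \right)} \right)} = 3780 - 161 = 3619$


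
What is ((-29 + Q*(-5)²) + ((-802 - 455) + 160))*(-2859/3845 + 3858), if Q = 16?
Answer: -10767415626/3845 ≈ -2.8004e+6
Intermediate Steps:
((-29 + Q*(-5)²) + ((-802 - 455) + 160))*(-2859/3845 + 3858) = ((-29 + 16*(-5)²) + ((-802 - 455) + 160))*(-2859/3845 + 3858) = ((-29 + 16*25) + (-1257 + 160))*(-2859*1/3845 + 3858) = ((-29 + 400) - 1097)*(-2859/3845 + 3858) = (371 - 1097)*(14831151/3845) = -726*14831151/3845 = -10767415626/3845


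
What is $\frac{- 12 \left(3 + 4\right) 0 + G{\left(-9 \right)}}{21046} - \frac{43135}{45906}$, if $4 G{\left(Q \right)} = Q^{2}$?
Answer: $- \frac{1813779227}{1932275352} \approx -0.93867$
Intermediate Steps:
$G{\left(Q \right)} = \frac{Q^{2}}{4}$
$\frac{- 12 \left(3 + 4\right) 0 + G{\left(-9 \right)}}{21046} - \frac{43135}{45906} = \frac{- 12 \left(3 + 4\right) 0 + \frac{\left(-9\right)^{2}}{4}}{21046} - \frac{43135}{45906} = \left(- 12 \cdot 7 \cdot 0 + \frac{1}{4} \cdot 81\right) \frac{1}{21046} - \frac{43135}{45906} = \left(\left(-12\right) 0 + \frac{81}{4}\right) \frac{1}{21046} - \frac{43135}{45906} = \left(0 + \frac{81}{4}\right) \frac{1}{21046} - \frac{43135}{45906} = \frac{81}{4} \cdot \frac{1}{21046} - \frac{43135}{45906} = \frac{81}{84184} - \frac{43135}{45906} = - \frac{1813779227}{1932275352}$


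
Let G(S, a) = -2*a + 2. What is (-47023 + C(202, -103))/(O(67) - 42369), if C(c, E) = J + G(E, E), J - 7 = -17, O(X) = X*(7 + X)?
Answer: 46825/37411 ≈ 1.2516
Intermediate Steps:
J = -10 (J = 7 - 17 = -10)
G(S, a) = 2 - 2*a
C(c, E) = -8 - 2*E (C(c, E) = -10 + (2 - 2*E) = -8 - 2*E)
(-47023 + C(202, -103))/(O(67) - 42369) = (-47023 + (-8 - 2*(-103)))/(67*(7 + 67) - 42369) = (-47023 + (-8 + 206))/(67*74 - 42369) = (-47023 + 198)/(4958 - 42369) = -46825/(-37411) = -46825*(-1/37411) = 46825/37411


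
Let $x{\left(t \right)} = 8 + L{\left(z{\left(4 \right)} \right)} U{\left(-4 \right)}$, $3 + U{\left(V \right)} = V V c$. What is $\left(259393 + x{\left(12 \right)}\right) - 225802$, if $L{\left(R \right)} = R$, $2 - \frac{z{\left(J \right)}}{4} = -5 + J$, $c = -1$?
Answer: $33371$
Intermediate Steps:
$z{\left(J \right)} = 28 - 4 J$ ($z{\left(J \right)} = 8 - 4 \left(-5 + J\right) = 8 - \left(-20 + 4 J\right) = 28 - 4 J$)
$U{\left(V \right)} = -3 - V^{2}$ ($U{\left(V \right)} = -3 + V V \left(-1\right) = -3 + V^{2} \left(-1\right) = -3 - V^{2}$)
$x{\left(t \right)} = -220$ ($x{\left(t \right)} = 8 + \left(28 - 16\right) \left(-3 - \left(-4\right)^{2}\right) = 8 + \left(28 - 16\right) \left(-3 - 16\right) = 8 + 12 \left(-3 - 16\right) = 8 + 12 \left(-19\right) = 8 - 228 = -220$)
$\left(259393 + x{\left(12 \right)}\right) - 225802 = \left(259393 - 220\right) - 225802 = 259173 - 225802 = 33371$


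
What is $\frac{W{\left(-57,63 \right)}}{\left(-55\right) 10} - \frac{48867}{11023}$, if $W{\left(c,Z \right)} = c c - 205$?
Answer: $- \frac{30215431}{3031325} \approx -9.9677$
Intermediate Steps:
$W{\left(c,Z \right)} = -205 + c^{2}$ ($W{\left(c,Z \right)} = c^{2} - 205 = -205 + c^{2}$)
$\frac{W{\left(-57,63 \right)}}{\left(-55\right) 10} - \frac{48867}{11023} = \frac{-205 + \left(-57\right)^{2}}{\left(-55\right) 10} - \frac{48867}{11023} = \frac{-205 + 3249}{-550} - \frac{48867}{11023} = 3044 \left(- \frac{1}{550}\right) - \frac{48867}{11023} = - \frac{1522}{275} - \frac{48867}{11023} = - \frac{30215431}{3031325}$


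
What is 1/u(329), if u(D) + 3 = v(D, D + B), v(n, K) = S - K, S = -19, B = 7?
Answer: -1/358 ≈ -0.0027933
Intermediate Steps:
v(n, K) = -19 - K
u(D) = -29 - D (u(D) = -3 + (-19 - (D + 7)) = -3 + (-19 - (7 + D)) = -3 + (-19 + (-7 - D)) = -3 + (-26 - D) = -29 - D)
1/u(329) = 1/(-29 - 1*329) = 1/(-29 - 329) = 1/(-358) = -1/358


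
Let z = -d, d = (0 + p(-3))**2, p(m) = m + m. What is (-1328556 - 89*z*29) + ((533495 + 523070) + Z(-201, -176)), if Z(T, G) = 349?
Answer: -178726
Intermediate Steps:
p(m) = 2*m
d = 36 (d = (0 + 2*(-3))**2 = (0 - 6)**2 = (-6)**2 = 36)
z = -36 (z = -1*36 = -36)
(-1328556 - 89*z*29) + ((533495 + 523070) + Z(-201, -176)) = (-1328556 - 89*(-36)*29) + ((533495 + 523070) + 349) = (-1328556 + 3204*29) + (1056565 + 349) = (-1328556 + 92916) + 1056914 = -1235640 + 1056914 = -178726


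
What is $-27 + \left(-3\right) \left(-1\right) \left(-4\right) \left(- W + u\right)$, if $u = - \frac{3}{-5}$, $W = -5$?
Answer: $- \frac{471}{5} \approx -94.2$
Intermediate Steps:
$u = \frac{3}{5}$ ($u = \left(-3\right) \left(- \frac{1}{5}\right) = \frac{3}{5} \approx 0.6$)
$-27 + \left(-3\right) \left(-1\right) \left(-4\right) \left(- W + u\right) = -27 + \left(-3\right) \left(-1\right) \left(-4\right) \left(\left(-1\right) \left(-5\right) + \frac{3}{5}\right) = -27 + 3 \left(-4\right) \left(5 + \frac{3}{5}\right) = -27 - \frac{336}{5} = - \frac{471}{5}$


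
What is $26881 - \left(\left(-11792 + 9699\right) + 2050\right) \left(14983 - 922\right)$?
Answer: $631504$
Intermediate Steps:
$26881 - \left(\left(-11792 + 9699\right) + 2050\right) \left(14983 - 922\right) = 26881 - \left(-2093 + 2050\right) 14061 = 26881 - \left(-43\right) 14061 = 26881 - -604623 = 26881 + 604623 = 631504$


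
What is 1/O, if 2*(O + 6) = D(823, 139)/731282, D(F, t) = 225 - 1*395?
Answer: -731282/4387777 ≈ -0.16666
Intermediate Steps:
D(F, t) = -170 (D(F, t) = 225 - 395 = -170)
O = -4387777/731282 (O = -6 + (-170/731282)/2 = -6 + (-170*1/731282)/2 = -6 + (½)*(-85/365641) = -6 - 85/731282 = -4387777/731282 ≈ -6.0001)
1/O = 1/(-4387777/731282) = -731282/4387777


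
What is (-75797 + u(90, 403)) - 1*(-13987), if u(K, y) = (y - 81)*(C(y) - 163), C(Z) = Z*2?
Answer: 145236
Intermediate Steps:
C(Z) = 2*Z
u(K, y) = (-163 + 2*y)*(-81 + y) (u(K, y) = (y - 81)*(2*y - 163) = (-81 + y)*(-163 + 2*y) = (-163 + 2*y)*(-81 + y))
(-75797 + u(90, 403)) - 1*(-13987) = (-75797 + (13203 - 325*403 + 2*403²)) - 1*(-13987) = (-75797 + (13203 - 130975 + 2*162409)) + 13987 = (-75797 + (13203 - 130975 + 324818)) + 13987 = (-75797 + 207046) + 13987 = 131249 + 13987 = 145236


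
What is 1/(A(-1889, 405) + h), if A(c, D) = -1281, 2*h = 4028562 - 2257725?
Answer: 2/1768275 ≈ 1.1310e-6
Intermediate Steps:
h = 1770837/2 (h = (4028562 - 2257725)/2 = (1/2)*1770837 = 1770837/2 ≈ 8.8542e+5)
1/(A(-1889, 405) + h) = 1/(-1281 + 1770837/2) = 1/(1768275/2) = 2/1768275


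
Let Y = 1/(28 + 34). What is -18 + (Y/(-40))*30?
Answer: -4467/248 ≈ -18.012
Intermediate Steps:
Y = 1/62 ≈ 0.016129
-18 + (Y/(-40))*30 = -18 + ((1/62)/(-40))*30 = -18 + ((1/62)*(-1/40))*30 = -18 - 1/2480*30 = -18 - 3/248 = -4467/248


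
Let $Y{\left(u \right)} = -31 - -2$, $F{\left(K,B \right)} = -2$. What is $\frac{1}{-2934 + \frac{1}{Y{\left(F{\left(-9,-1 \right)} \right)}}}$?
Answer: $- \frac{29}{85087} \approx -0.00034083$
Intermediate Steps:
$Y{\left(u \right)} = -29$ ($Y{\left(u \right)} = -31 + 2 = -29$)
$\frac{1}{-2934 + \frac{1}{Y{\left(F{\left(-9,-1 \right)} \right)}}} = \frac{1}{-2934 + \frac{1}{-29}} = \frac{1}{-2934 - \frac{1}{29}} = \frac{1}{- \frac{85087}{29}} = - \frac{29}{85087}$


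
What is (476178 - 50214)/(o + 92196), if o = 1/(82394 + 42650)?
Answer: 53264242416/11528556625 ≈ 4.6202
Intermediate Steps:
o = 1/125044 ≈ 7.9972e-6
(476178 - 50214)/(o + 92196) = (476178 - 50214)/(1/125044 + 92196) = 425964/(11528556625/125044) = 425964*(125044/11528556625) = 53264242416/11528556625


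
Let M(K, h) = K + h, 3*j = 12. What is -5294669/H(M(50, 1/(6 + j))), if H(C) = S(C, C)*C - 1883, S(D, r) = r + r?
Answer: -264733450/156851 ≈ -1687.8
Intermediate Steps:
j = 4 (j = (⅓)*12 = 4)
S(D, r) = 2*r
H(C) = -1883 + 2*C² (H(C) = (2*C)*C - 1883 = 2*C² - 1883 = -1883 + 2*C²)
-5294669/H(M(50, 1/(6 + j))) = -5294669/(-1883 + 2*(50 + 1/(6 + 4))²) = -5294669/(-1883 + 2*(50 + 1/10)²) = -5294669/(-1883 + 2*(50 + ⅒)²) = -5294669/(-1883 + 2*(501/10)²) = -5294669/(-1883 + 2*(251001/100)) = -5294669/(-1883 + 251001/50) = -5294669/156851/50 = -5294669*50/156851 = -264733450/156851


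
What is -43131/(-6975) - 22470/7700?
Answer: 167029/51150 ≈ 3.2655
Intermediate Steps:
-43131/(-6975) - 22470/7700 = -43131*(-1/6975) - 22470*1/7700 = 14377/2325 - 321/110 = 167029/51150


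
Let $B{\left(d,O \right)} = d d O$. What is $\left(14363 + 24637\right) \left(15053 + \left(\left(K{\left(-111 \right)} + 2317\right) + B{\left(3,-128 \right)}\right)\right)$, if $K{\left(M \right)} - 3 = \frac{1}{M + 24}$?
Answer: $\frac{18345938000}{29} \approx 6.3262 \cdot 10^{8}$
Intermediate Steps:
$K{\left(M \right)} = 3 + \frac{1}{24 + M}$ ($K{\left(M \right)} = 3 + \frac{1}{M + 24} = 3 + \frac{1}{24 + M}$)
$B{\left(d,O \right)} = O d^{2}$ ($B{\left(d,O \right)} = d^{2} O = O d^{2}$)
$\left(14363 + 24637\right) \left(15053 + \left(\left(K{\left(-111 \right)} + 2317\right) + B{\left(3,-128 \right)}\right)\right) = \left(14363 + 24637\right) \left(15053 - \left(-2317 + 1152 - \frac{73 + 3 \left(-111\right)}{24 - 111}\right)\right) = 39000 \left(15053 + \left(\left(\frac{73 - 333}{-87} + 2317\right) - 1152\right)\right) = 39000 \left(15053 + \left(\left(\left(- \frac{1}{87}\right) \left(-260\right) + 2317\right) - 1152\right)\right) = 39000 \left(15053 + \left(\left(\frac{260}{87} + 2317\right) - 1152\right)\right) = 39000 \left(15053 + \left(\frac{201839}{87} - 1152\right)\right) = 39000 \left(15053 + \frac{101615}{87}\right) = 39000 \cdot \frac{1411226}{87} = \frac{18345938000}{29}$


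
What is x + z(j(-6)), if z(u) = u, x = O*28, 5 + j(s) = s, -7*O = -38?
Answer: 141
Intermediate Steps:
O = 38/7 (O = -1/7*(-38) = 38/7 ≈ 5.4286)
j(s) = -5 + s
x = 152 (x = (38/7)*28 = 152)
x + z(j(-6)) = 152 + (-5 - 6) = 152 - 11 = 141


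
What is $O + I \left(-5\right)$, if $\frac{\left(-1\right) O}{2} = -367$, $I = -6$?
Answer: $764$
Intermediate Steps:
$O = 734$ ($O = \left(-2\right) \left(-367\right) = 734$)
$O + I \left(-5\right) = 734 - -30 = 734 + 30 = 764$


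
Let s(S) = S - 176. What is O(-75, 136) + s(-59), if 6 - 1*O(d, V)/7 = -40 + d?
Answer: 612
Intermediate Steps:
s(S) = -176 + S
O(d, V) = 322 - 7*d (O(d, V) = 42 - 7*(-40 + d) = 42 + (280 - 7*d) = 322 - 7*d)
O(-75, 136) + s(-59) = (322 - 7*(-75)) + (-176 - 59) = (322 + 525) - 235 = 847 - 235 = 612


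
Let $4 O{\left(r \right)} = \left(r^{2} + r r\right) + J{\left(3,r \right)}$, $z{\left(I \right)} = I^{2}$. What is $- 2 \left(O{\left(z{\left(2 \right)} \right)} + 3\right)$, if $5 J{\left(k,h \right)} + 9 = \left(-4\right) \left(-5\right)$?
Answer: $- \frac{231}{10} \approx -23.1$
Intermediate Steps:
$J{\left(k,h \right)} = \frac{11}{5}$ ($J{\left(k,h \right)} = - \frac{9}{5} + \frac{\left(-4\right) \left(-5\right)}{5} = - \frac{9}{5} + \frac{1}{5} \cdot 20 = - \frac{9}{5} + 4 = \frac{11}{5}$)
$O{\left(r \right)} = \frac{11}{20} + \frac{r^{2}}{2}$ ($O{\left(r \right)} = \frac{\left(r^{2} + r r\right) + \frac{11}{5}}{4} = \frac{\left(r^{2} + r^{2}\right) + \frac{11}{5}}{4} = \frac{2 r^{2} + \frac{11}{5}}{4} = \frac{\frac{11}{5} + 2 r^{2}}{4} = \frac{11}{20} + \frac{r^{2}}{2}$)
$- 2 \left(O{\left(z{\left(2 \right)} \right)} + 3\right) = - 2 \left(\left(\frac{11}{20} + \frac{\left(2^{2}\right)^{2}}{2}\right) + 3\right) = - 2 \left(\left(\frac{11}{20} + \frac{4^{2}}{2}\right) + 3\right) = - 2 \left(\left(\frac{11}{20} + \frac{1}{2} \cdot 16\right) + 3\right) = - 2 \left(\left(\frac{11}{20} + 8\right) + 3\right) = - 2 \left(\frac{171}{20} + 3\right) = \left(-2\right) \frac{231}{20} = - \frac{231}{10}$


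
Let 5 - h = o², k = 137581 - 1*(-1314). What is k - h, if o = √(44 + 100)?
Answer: 139034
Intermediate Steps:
o = 12 (o = √144 = 12)
k = 138895 (k = 137581 + 1314 = 138895)
h = -139 (h = 5 - 1*12² = 5 - 1*144 = 5 - 144 = -139)
k - h = 138895 - 1*(-139) = 138895 + 139 = 139034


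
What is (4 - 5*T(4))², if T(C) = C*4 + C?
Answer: 9216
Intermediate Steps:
T(C) = 5*C (T(C) = 4*C + C = 5*C)
(4 - 5*T(4))² = (4 - 25*4)² = (4 - 5*20)² = (4 - 100)² = (-96)² = 9216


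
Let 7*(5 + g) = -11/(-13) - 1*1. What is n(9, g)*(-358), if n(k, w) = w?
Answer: 163606/91 ≈ 1797.9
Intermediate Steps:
g = -457/91 (g = -5 + (-11/(-13) - 1*1)/7 = -5 + (-11*(-1/13) - 1)/7 = -5 + (11/13 - 1)/7 = -5 + (⅐)*(-2/13) = -5 - 2/91 = -457/91 ≈ -5.0220)
n(9, g)*(-358) = -457/91*(-358) = 163606/91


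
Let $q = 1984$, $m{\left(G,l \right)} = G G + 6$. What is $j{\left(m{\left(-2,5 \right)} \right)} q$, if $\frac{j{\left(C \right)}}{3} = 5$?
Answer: $29760$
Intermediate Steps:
$m{\left(G,l \right)} = 6 + G^{2}$ ($m{\left(G,l \right)} = G^{2} + 6 = 6 + G^{2}$)
$j{\left(C \right)} = 15$ ($j{\left(C \right)} = 3 \cdot 5 = 15$)
$j{\left(m{\left(-2,5 \right)} \right)} q = 15 \cdot 1984 = 29760$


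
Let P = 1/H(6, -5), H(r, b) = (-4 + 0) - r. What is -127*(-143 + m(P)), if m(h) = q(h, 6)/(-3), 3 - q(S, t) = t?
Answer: 18034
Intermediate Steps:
H(r, b) = -4 - r
q(S, t) = 3 - t
P = -1/10 (P = 1/(-4 - 1*6) = 1/(-4 - 6) = 1/(-10) = -1/10 ≈ -0.10000)
m(h) = 1 (m(h) = (3 - 1*6)/(-3) = (3 - 6)*(-1/3) = -3*(-1/3) = 1)
-127*(-143 + m(P)) = -127*(-143 + 1) = -127*(-142) = 18034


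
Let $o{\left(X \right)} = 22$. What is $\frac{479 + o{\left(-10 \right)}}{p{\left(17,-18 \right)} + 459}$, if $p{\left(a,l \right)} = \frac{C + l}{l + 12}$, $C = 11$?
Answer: $\frac{3006}{2761} \approx 1.0887$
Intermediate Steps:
$p{\left(a,l \right)} = \frac{11 + l}{12 + l}$ ($p{\left(a,l \right)} = \frac{11 + l}{l + 12} = \frac{11 + l}{12 + l}$)
$\frac{479 + o{\left(-10 \right)}}{p{\left(17,-18 \right)} + 459} = \frac{479 + 22}{\frac{11 - 18}{12 - 18} + 459} = \frac{501}{\frac{1}{-6} \left(-7\right) + 459} = \frac{501}{\left(- \frac{1}{6}\right) \left(-7\right) + 459} = \frac{501}{\frac{7}{6} + 459} = \frac{501}{\frac{2761}{6}} = 501 \cdot \frac{6}{2761} = \frac{3006}{2761}$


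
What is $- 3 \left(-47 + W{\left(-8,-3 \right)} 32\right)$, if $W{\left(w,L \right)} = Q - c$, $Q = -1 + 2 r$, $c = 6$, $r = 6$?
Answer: $-339$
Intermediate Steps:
$Q = 11$ ($Q = -1 + 2 \cdot 6 = -1 + 12 = 11$)
$W{\left(w,L \right)} = 5$ ($W{\left(w,L \right)} = 11 - 6 = 5$)
$- 3 \left(-47 + W{\left(-8,-3 \right)} 32\right) = - 3 \left(-47 + 5 \cdot 32\right) = - 3 \left(-47 + 160\right) = \left(-3\right) 113 = -339$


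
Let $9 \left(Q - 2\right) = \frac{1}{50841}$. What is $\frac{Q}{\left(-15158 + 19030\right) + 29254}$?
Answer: $\frac{915139}{15157430694} \approx 6.0376 \cdot 10^{-5}$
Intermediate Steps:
$Q = \frac{915139}{457569}$ ($Q = 2 + \frac{1}{9 \cdot 50841} = 2 + \frac{1}{9} \cdot \frac{1}{50841} = 2 + \frac{1}{457569} = \frac{915139}{457569} \approx 2.0$)
$\frac{Q}{\left(-15158 + 19030\right) + 29254} = \frac{915139}{457569 \left(\left(-15158 + 19030\right) + 29254\right)} = \frac{915139}{457569 \left(3872 + 29254\right)} = \frac{915139}{457569 \cdot 33126} = \frac{915139}{457569} \cdot \frac{1}{33126} = \frac{915139}{15157430694}$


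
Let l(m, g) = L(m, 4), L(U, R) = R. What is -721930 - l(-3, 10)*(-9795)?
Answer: -682750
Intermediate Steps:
l(m, g) = 4
-721930 - l(-3, 10)*(-9795) = -721930 - 4*(-9795) = -721930 - 1*(-39180) = -721930 + 39180 = -682750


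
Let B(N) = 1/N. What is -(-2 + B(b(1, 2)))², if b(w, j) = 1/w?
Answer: -1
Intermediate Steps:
-(-2 + B(b(1, 2)))² = -(-2 + 1/(1/1))² = -(-2 + 1/1)² = -(-2 + 1)² = -1*(-1)² = -1*1 = -1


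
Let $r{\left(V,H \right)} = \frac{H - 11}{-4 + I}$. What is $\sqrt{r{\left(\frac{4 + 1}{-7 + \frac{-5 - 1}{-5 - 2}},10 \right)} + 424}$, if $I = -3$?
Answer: $\frac{\sqrt{20783}}{7} \approx 20.595$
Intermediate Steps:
$r{\left(V,H \right)} = \frac{11}{7} - \frac{H}{7}$ ($r{\left(V,H \right)} = \frac{H - 11}{-4 - 3} = \frac{-11 + H}{-7} = \left(-11 + H\right) \left(- \frac{1}{7}\right) = \frac{11}{7} - \frac{H}{7}$)
$\sqrt{r{\left(\frac{4 + 1}{-7 + \frac{-5 - 1}{-5 - 2}},10 \right)} + 424} = \sqrt{\left(\frac{11}{7} - \frac{10}{7}\right) + 424} = \sqrt{\frac{1}{7} + 424} = \sqrt{\frac{2969}{7}} = \frac{\sqrt{20783}}{7}$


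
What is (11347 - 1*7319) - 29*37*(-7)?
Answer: 11539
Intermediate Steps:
(11347 - 1*7319) - 29*37*(-7) = (11347 - 7319) - 1073*(-7) = 4028 + 7511 = 11539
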